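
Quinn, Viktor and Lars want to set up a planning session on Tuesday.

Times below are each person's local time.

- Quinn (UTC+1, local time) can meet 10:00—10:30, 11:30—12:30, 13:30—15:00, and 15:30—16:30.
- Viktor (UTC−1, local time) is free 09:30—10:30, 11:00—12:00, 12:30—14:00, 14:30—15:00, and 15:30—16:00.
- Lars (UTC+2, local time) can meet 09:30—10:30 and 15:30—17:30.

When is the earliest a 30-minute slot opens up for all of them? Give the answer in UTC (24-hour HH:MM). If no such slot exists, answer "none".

Quinn → UTC: 09:00–09:30, 10:30–11:30, 12:30–14:00, 14:30–15:30.
Viktor → UTC: 10:30–11:30, 12:00–13:00, 13:30–15:00, 15:30–16:00, 16:30–17:00.
Lars → UTC: 07:30–08:30, 13:30–15:30.
Quinn ∩ Viktor: 10:30–11:30, 12:30–13:00, 13:30–14:00, 14:30–15:00.
Quinn ∩ Viktor ∩ Lars: 13:30–14:00, 14:30–15:00.
Windows ≥ 30 min: 13:30–14:00, 14:30–15:00.
Earliest such window starts at 13:30.

13:30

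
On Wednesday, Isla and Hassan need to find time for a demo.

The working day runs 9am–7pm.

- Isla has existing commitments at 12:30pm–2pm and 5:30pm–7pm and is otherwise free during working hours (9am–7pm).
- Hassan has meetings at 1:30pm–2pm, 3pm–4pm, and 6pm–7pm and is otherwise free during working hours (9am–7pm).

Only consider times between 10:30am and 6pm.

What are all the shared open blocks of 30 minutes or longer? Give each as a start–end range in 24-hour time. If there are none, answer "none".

Isla free within 09:00–19:00: 09:00–12:30, 14:00–17:30.
Hassan free within 09:00–19:00: 09:00–13:30, 14:00–15:00, 16:00–18:00.
Isla ∩ Hassan: 09:00–12:30, 14:00–15:00, 16:00–17:30.
Restricted to 10:30–18:00: 10:30–12:30, 14:00–15:00, 16:00–17:30.
Windows ≥ 30 min: 10:30–12:30, 14:00–15:00, 16:00–17:30.

10:30–12:30, 14:00–15:00, 16:00–17:30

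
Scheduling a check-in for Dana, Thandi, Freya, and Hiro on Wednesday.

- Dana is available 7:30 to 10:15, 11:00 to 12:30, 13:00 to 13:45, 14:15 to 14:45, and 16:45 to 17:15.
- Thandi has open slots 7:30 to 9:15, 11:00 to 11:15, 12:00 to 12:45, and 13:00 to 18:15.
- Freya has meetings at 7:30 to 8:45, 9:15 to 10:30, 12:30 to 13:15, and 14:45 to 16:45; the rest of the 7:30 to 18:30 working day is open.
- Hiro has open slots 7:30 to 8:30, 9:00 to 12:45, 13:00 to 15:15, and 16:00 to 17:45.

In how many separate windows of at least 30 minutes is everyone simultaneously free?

4

Freya free within 07:30–18:30: 08:45–09:15, 10:30–12:30, 13:15–14:45, 16:45–18:30.
Dana ∩ Thandi: 07:30–09:15, 11:00–11:15, 12:00–12:30, 13:00–13:45, 14:15–14:45, 16:45–17:15.
Dana ∩ Thandi ∩ Freya: 08:45–09:15, 11:00–11:15, 12:00–12:30, 13:15–13:45, 14:15–14:45, 16:45–17:15.
Dana ∩ Thandi ∩ Freya ∩ Hiro: 09:00–09:15, 11:00–11:15, 12:00–12:30, 13:15–13:45, 14:15–14:45, 16:45–17:15.
Windows ≥ 30 min: 12:00–12:30, 13:15–13:45, 14:15–14:45, 16:45–17:15.
That's 4 windows.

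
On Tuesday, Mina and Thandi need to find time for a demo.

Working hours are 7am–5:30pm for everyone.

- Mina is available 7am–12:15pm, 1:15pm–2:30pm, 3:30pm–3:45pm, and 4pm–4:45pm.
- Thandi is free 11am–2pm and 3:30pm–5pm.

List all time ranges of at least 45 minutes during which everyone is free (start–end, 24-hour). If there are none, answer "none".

11:00–12:15, 13:15–14:00, 16:00–16:45

Mina ∩ Thandi: 11:00–12:15, 13:15–14:00, 15:30–15:45, 16:00–16:45.
Windows ≥ 45 min: 11:00–12:15, 13:15–14:00, 16:00–16:45.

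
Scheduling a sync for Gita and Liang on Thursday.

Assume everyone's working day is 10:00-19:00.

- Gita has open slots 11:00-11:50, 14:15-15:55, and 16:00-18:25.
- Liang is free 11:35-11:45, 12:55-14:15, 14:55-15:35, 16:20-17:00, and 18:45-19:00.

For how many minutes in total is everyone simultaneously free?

Gita ∩ Liang: 11:35–11:45, 14:55–15:35, 16:20–17:00.
Total common minutes: 10 + 40 + 40 = 90.

90 minutes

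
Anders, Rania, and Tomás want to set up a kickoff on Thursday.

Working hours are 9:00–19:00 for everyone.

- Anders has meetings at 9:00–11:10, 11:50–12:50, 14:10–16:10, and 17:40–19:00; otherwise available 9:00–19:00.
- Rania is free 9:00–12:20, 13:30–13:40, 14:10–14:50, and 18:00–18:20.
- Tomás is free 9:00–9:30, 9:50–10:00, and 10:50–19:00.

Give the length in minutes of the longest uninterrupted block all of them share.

Anders free within 09:00–19:00: 11:10–11:50, 12:50–14:10, 16:10–17:40.
Anders ∩ Rania: 11:10–11:50, 13:30–13:40.
Anders ∩ Rania ∩ Tomás: 11:10–11:50, 13:30–13:40.
Common window lengths: 40, 10 min; longest is 40.

40 minutes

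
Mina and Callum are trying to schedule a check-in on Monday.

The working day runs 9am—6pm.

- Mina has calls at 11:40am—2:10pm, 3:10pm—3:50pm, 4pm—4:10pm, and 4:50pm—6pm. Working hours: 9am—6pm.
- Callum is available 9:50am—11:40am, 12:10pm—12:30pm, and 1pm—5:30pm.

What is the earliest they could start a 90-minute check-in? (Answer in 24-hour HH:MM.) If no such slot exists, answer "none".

Mina free within 09:00–18:00: 09:00–11:40, 14:10–15:10, 15:50–16:00, 16:10–16:50.
Mina ∩ Callum: 09:50–11:40, 14:10–15:10, 15:50–16:00, 16:10–16:50.
Windows ≥ 90 min: 09:50–11:40.
Earliest such window starts at 09:50.

09:50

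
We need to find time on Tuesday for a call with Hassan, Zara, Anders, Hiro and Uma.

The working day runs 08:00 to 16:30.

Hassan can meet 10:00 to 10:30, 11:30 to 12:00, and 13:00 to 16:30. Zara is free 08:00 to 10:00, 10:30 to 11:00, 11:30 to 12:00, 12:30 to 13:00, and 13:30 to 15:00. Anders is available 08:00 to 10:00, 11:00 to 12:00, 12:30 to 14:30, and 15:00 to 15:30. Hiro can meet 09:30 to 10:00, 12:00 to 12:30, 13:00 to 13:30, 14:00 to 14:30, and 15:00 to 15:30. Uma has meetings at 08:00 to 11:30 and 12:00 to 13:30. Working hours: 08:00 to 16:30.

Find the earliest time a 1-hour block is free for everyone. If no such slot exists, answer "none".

Uma free within 08:00–16:30: 11:30–12:00, 13:30–16:30.
Hassan ∩ Zara: 11:30–12:00, 13:30–15:00.
Hassan ∩ Zara ∩ Anders: 11:30–12:00, 13:30–14:30.
Hassan ∩ Zara ∩ Anders ∩ Hiro: 14:00–14:30.
Hassan ∩ Zara ∩ Anders ∩ Hiro ∩ Uma: 14:00–14:30.
Windows ≥ 60 min: (none).

none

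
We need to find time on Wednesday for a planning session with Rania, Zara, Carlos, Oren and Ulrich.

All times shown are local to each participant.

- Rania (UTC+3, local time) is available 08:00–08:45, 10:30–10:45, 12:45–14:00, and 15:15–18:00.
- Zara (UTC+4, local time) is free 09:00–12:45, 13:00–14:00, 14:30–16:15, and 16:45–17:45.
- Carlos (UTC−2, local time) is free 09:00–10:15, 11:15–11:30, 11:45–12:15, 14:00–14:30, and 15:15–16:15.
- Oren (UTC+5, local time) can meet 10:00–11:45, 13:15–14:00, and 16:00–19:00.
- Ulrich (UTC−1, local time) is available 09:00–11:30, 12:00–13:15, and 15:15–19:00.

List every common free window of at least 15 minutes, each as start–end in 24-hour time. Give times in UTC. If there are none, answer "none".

13:15–13:30

Rania → UTC: 05:00–05:45, 07:30–07:45, 09:45–11:00, 12:15–15:00.
Zara → UTC: 05:00–08:45, 09:00–10:00, 10:30–12:15, 12:45–13:45.
Carlos → UTC: 11:00–12:15, 13:15–13:30, 13:45–14:15, 16:00–16:30, 17:15–18:15.
Oren → UTC: 05:00–06:45, 08:15–09:00, 11:00–14:00.
Ulrich → UTC: 10:00–12:30, 13:00–14:15, 16:15–20:00.
Rania ∩ Zara: 05:00–05:45, 07:30–07:45, 09:45–10:00, 10:30–11:00, 12:45–13:45.
Rania ∩ Zara ∩ Carlos: 13:15–13:30.
Rania ∩ Zara ∩ Carlos ∩ Oren: 13:15–13:30.
Rania ∩ Zara ∩ Carlos ∩ Oren ∩ Ulrich: 13:15–13:30.
Windows ≥ 15 min: 13:15–13:30.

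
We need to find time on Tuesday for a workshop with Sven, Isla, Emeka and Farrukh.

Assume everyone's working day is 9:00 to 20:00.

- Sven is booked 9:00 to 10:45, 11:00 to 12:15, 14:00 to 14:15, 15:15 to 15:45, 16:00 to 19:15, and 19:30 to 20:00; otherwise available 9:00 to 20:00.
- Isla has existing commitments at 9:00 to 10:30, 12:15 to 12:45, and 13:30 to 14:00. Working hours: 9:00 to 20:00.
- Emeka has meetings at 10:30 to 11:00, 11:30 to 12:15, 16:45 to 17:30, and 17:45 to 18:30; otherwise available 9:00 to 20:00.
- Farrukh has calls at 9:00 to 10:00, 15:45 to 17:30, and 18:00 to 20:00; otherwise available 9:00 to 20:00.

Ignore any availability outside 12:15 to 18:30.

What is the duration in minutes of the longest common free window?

60 minutes

Sven free within 09:00–20:00: 10:45–11:00, 12:15–14:00, 14:15–15:15, 15:45–16:00, 19:15–19:30.
Isla free within 09:00–20:00: 10:30–12:15, 12:45–13:30, 14:00–20:00.
Emeka free within 09:00–20:00: 09:00–10:30, 11:00–11:30, 12:15–16:45, 17:30–17:45, 18:30–20:00.
Farrukh free within 09:00–20:00: 10:00–15:45, 17:30–18:00.
Sven ∩ Isla: 10:45–11:00, 12:45–13:30, 14:15–15:15, 15:45–16:00, 19:15–19:30.
Sven ∩ Isla ∩ Emeka: 12:45–13:30, 14:15–15:15, 15:45–16:00, 19:15–19:30.
Sven ∩ Isla ∩ Emeka ∩ Farrukh: 12:45–13:30, 14:15–15:15.
Restricted to 12:15–18:30: 12:45–13:30, 14:15–15:15.
Common window lengths: 45, 60 min; longest is 60.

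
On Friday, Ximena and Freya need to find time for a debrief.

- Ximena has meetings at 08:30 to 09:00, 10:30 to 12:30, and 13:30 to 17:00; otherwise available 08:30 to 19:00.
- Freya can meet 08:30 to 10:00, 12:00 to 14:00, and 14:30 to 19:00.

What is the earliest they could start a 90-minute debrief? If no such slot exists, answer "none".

Ximena free within 08:30–19:00: 09:00–10:30, 12:30–13:30, 17:00–19:00.
Ximena ∩ Freya: 09:00–10:00, 12:30–13:30, 17:00–19:00.
Windows ≥ 90 min: 17:00–19:00.
Earliest such window starts at 17:00.

17:00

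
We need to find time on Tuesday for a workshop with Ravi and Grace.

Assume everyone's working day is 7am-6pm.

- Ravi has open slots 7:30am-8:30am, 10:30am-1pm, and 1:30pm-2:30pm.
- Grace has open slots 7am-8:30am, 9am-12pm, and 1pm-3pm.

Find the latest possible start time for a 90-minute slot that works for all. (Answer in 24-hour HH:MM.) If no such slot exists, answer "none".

Ravi ∩ Grace: 07:30–08:30, 10:30–12:00, 13:30–14:30.
Windows ≥ 90 min: 10:30–12:00.
Latest start in the last window 10:30–12:00 is 12:00 − 90 min = 10:30.

10:30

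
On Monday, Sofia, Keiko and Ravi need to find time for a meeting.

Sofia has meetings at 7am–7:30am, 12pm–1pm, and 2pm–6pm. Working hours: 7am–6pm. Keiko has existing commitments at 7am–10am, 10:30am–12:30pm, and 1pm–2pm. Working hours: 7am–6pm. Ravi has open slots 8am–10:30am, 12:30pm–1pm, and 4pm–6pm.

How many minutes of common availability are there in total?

30 minutes

Sofia free within 07:00–18:00: 07:30–12:00, 13:00–14:00.
Keiko free within 07:00–18:00: 10:00–10:30, 12:30–13:00, 14:00–18:00.
Sofia ∩ Keiko: 10:00–10:30.
Sofia ∩ Keiko ∩ Ravi: 10:00–10:30.
Total common minutes: 30.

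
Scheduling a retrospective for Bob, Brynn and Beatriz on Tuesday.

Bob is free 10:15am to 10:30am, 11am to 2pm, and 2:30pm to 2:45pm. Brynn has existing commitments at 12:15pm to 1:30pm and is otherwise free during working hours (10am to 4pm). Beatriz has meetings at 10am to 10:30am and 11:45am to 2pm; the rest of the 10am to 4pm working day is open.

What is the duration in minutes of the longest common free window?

45 minutes

Brynn free within 10:00–16:00: 10:00–12:15, 13:30–16:00.
Beatriz free within 10:00–16:00: 10:30–11:45, 14:00–16:00.
Bob ∩ Brynn: 10:15–10:30, 11:00–12:15, 13:30–14:00, 14:30–14:45.
Bob ∩ Brynn ∩ Beatriz: 11:00–11:45, 14:30–14:45.
Common window lengths: 45, 15 min; longest is 45.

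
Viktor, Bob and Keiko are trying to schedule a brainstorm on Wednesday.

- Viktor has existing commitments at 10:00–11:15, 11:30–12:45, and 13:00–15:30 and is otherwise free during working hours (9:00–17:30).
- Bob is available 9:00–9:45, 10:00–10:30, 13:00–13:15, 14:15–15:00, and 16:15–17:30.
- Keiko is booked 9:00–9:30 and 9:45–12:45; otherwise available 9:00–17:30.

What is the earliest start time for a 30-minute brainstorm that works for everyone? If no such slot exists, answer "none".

Viktor free within 09:00–17:30: 09:00–10:00, 11:15–11:30, 12:45–13:00, 15:30–17:30.
Keiko free within 09:00–17:30: 09:30–09:45, 12:45–17:30.
Viktor ∩ Bob: 09:00–09:45, 16:15–17:30.
Viktor ∩ Bob ∩ Keiko: 09:30–09:45, 16:15–17:30.
Windows ≥ 30 min: 16:15–17:30.
Earliest such window starts at 16:15.

16:15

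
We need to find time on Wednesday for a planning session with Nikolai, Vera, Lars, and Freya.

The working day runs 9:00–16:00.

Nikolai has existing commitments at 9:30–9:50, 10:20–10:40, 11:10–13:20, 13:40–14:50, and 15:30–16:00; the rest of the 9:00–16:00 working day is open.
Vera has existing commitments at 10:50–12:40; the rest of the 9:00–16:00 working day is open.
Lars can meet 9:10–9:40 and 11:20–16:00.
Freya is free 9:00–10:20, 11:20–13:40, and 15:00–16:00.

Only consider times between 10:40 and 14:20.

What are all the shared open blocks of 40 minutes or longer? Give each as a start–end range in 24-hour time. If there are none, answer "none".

Nikolai free within 09:00–16:00: 09:00–09:30, 09:50–10:20, 10:40–11:10, 13:20–13:40, 14:50–15:30.
Vera free within 09:00–16:00: 09:00–10:50, 12:40–16:00.
Nikolai ∩ Vera: 09:00–09:30, 09:50–10:20, 10:40–10:50, 13:20–13:40, 14:50–15:30.
Nikolai ∩ Vera ∩ Lars: 09:10–09:30, 13:20–13:40, 14:50–15:30.
Nikolai ∩ Vera ∩ Lars ∩ Freya: 09:10–09:30, 13:20–13:40, 15:00–15:30.
Restricted to 10:40–14:20: 13:20–13:40.
Windows ≥ 40 min: (none).

none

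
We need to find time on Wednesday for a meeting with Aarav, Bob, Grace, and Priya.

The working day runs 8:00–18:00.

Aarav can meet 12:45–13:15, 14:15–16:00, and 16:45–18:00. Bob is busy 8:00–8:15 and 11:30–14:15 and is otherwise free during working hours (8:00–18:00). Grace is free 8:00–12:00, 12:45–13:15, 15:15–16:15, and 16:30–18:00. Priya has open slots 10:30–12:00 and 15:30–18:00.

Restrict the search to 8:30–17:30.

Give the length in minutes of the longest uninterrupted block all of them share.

45 minutes

Bob free within 08:00–18:00: 08:15–11:30, 14:15–18:00.
Aarav ∩ Bob: 14:15–16:00, 16:45–18:00.
Aarav ∩ Bob ∩ Grace: 15:15–16:00, 16:45–18:00.
Aarav ∩ Bob ∩ Grace ∩ Priya: 15:30–16:00, 16:45–18:00.
Restricted to 08:30–17:30: 15:30–16:00, 16:45–17:30.
Common window lengths: 30, 45 min; longest is 45.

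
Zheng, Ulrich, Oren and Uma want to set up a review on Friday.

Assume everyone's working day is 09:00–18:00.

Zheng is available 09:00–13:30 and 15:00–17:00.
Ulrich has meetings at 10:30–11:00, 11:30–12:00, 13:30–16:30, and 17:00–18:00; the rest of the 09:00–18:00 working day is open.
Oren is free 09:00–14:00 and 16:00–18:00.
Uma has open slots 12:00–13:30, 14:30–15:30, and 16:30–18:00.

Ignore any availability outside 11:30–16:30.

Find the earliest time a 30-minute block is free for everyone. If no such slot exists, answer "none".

Ulrich free within 09:00–18:00: 09:00–10:30, 11:00–11:30, 12:00–13:30, 16:30–17:00.
Zheng ∩ Ulrich: 09:00–10:30, 11:00–11:30, 12:00–13:30, 16:30–17:00.
Zheng ∩ Ulrich ∩ Oren: 09:00–10:30, 11:00–11:30, 12:00–13:30, 16:30–17:00.
Zheng ∩ Ulrich ∩ Oren ∩ Uma: 12:00–13:30, 16:30–17:00.
Restricted to 11:30–16:30: 12:00–13:30.
Windows ≥ 30 min: 12:00–13:30.
Earliest such window starts at 12:00.

12:00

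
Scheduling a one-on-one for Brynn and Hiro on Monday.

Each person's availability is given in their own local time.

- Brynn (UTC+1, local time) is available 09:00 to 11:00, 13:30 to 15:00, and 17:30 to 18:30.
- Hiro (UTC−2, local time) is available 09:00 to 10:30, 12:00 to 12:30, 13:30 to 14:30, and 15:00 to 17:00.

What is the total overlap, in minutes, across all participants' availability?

30 minutes

Brynn → UTC: 08:00–10:00, 12:30–14:00, 16:30–17:30.
Hiro → UTC: 11:00–12:30, 14:00–14:30, 15:30–16:30, 17:00–19:00.
Brynn ∩ Hiro: 17:00–17:30.
Total common minutes: 30.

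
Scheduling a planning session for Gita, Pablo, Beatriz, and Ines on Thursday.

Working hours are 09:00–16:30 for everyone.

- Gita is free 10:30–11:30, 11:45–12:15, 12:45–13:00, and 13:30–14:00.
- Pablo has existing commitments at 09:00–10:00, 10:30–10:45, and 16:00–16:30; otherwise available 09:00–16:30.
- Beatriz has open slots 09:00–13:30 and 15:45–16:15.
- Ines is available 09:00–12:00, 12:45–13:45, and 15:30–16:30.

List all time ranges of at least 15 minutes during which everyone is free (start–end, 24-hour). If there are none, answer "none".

10:45–11:30, 11:45–12:00, 12:45–13:00

Pablo free within 09:00–16:30: 10:00–10:30, 10:45–16:00.
Gita ∩ Pablo: 10:45–11:30, 11:45–12:15, 12:45–13:00, 13:30–14:00.
Gita ∩ Pablo ∩ Beatriz: 10:45–11:30, 11:45–12:15, 12:45–13:00.
Gita ∩ Pablo ∩ Beatriz ∩ Ines: 10:45–11:30, 11:45–12:00, 12:45–13:00.
Windows ≥ 15 min: 10:45–11:30, 11:45–12:00, 12:45–13:00.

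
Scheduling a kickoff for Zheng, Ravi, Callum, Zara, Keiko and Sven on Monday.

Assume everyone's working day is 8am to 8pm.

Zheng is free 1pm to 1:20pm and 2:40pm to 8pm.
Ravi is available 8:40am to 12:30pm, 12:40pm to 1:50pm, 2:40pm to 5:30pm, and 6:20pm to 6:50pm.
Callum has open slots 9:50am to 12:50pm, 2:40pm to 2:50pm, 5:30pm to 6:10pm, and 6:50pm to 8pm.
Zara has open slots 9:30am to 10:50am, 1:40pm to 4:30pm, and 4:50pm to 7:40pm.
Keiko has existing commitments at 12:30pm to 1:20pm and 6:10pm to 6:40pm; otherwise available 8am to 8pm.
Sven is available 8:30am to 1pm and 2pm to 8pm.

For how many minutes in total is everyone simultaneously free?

Keiko free within 08:00–20:00: 08:00–12:30, 13:20–18:10, 18:40–20:00.
Zheng ∩ Ravi: 13:00–13:20, 14:40–17:30, 18:20–18:50.
Zheng ∩ Ravi ∩ Callum: 14:40–14:50.
Zheng ∩ Ravi ∩ Callum ∩ Zara: 14:40–14:50.
Zheng ∩ Ravi ∩ Callum ∩ Zara ∩ Keiko: 14:40–14:50.
Zheng ∩ Ravi ∩ Callum ∩ Zara ∩ Keiko ∩ Sven: 14:40–14:50.
Total common minutes: 10.

10 minutes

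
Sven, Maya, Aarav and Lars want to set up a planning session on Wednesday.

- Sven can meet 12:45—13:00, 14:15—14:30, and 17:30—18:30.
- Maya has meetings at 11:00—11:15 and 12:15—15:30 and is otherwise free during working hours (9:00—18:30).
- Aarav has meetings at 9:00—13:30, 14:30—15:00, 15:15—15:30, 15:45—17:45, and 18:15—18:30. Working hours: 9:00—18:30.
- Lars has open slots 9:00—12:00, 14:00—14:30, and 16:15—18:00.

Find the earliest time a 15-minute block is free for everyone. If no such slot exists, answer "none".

17:45

Maya free within 09:00–18:30: 09:00–11:00, 11:15–12:15, 15:30–18:30.
Aarav free within 09:00–18:30: 13:30–14:30, 15:00–15:15, 15:30–15:45, 17:45–18:15.
Sven ∩ Maya: 17:30–18:30.
Sven ∩ Maya ∩ Aarav: 17:45–18:15.
Sven ∩ Maya ∩ Aarav ∩ Lars: 17:45–18:00.
Windows ≥ 15 min: 17:45–18:00.
Earliest such window starts at 17:45.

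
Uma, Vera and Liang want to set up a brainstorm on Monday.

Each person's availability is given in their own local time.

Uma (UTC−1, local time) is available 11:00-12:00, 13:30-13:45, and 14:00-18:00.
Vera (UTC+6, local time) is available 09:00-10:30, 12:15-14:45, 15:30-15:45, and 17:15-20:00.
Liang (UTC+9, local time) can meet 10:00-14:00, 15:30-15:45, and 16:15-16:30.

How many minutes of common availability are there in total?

Uma → UTC: 12:00–13:00, 14:30–14:45, 15:00–19:00.
Vera → UTC: 03:00–04:30, 06:15–08:45, 09:30–09:45, 11:15–14:00.
Liang → UTC: 01:00–05:00, 06:30–06:45, 07:15–07:30.
Uma ∩ Vera: 12:00–13:00.
Uma ∩ Vera ∩ Liang: (none).
Total common minutes: 0.

0 minutes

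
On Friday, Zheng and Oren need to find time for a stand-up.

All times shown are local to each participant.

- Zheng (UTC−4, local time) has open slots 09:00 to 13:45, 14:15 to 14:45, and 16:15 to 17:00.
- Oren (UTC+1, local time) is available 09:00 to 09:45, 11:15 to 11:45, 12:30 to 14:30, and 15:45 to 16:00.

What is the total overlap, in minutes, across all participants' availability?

45 minutes

Zheng → UTC: 13:00–17:45, 18:15–18:45, 20:15–21:00.
Oren → UTC: 08:00–08:45, 10:15–10:45, 11:30–13:30, 14:45–15:00.
Zheng ∩ Oren: 13:00–13:30, 14:45–15:00.
Total common minutes: 30 + 15 = 45.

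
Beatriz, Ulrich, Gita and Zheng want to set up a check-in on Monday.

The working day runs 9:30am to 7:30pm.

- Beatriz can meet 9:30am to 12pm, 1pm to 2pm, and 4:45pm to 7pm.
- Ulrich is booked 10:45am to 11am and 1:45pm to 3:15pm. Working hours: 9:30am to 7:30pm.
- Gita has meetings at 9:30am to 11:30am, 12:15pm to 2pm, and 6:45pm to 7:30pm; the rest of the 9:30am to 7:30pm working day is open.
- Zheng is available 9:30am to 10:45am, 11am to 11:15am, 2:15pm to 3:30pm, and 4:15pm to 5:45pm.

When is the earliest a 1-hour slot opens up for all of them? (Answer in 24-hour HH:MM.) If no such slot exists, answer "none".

Ulrich free within 09:30–19:30: 09:30–10:45, 11:00–13:45, 15:15–19:30.
Gita free within 09:30–19:30: 11:30–12:15, 14:00–18:45.
Beatriz ∩ Ulrich: 09:30–10:45, 11:00–12:00, 13:00–13:45, 16:45–19:00.
Beatriz ∩ Ulrich ∩ Gita: 11:30–12:00, 16:45–18:45.
Beatriz ∩ Ulrich ∩ Gita ∩ Zheng: 16:45–17:45.
Windows ≥ 60 min: 16:45–17:45.
Earliest such window starts at 16:45.

16:45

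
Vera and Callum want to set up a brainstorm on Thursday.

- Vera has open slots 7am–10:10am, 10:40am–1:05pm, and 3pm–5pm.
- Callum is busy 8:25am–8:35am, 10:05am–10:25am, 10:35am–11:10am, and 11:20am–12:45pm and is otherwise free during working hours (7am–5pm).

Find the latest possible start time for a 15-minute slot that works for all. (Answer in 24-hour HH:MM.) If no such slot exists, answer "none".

16:45

Callum free within 07:00–17:00: 07:00–08:25, 08:35–10:05, 10:25–10:35, 11:10–11:20, 12:45–17:00.
Vera ∩ Callum: 07:00–08:25, 08:35–10:05, 11:10–11:20, 12:45–13:05, 15:00–17:00.
Windows ≥ 15 min: 07:00–08:25, 08:35–10:05, 12:45–13:05, 15:00–17:00.
Latest start in the last window 15:00–17:00 is 17:00 − 15 min = 16:45.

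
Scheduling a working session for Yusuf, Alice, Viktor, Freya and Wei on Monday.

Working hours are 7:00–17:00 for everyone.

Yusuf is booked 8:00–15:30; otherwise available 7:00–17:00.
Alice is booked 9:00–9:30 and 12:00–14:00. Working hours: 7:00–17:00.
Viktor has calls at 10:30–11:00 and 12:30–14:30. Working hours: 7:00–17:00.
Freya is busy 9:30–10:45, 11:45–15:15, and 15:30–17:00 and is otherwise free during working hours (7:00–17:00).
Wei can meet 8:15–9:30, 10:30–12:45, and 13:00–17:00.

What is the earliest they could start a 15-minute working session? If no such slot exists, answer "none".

Yusuf free within 07:00–17:00: 07:00–08:00, 15:30–17:00.
Alice free within 07:00–17:00: 07:00–09:00, 09:30–12:00, 14:00–17:00.
Viktor free within 07:00–17:00: 07:00–10:30, 11:00–12:30, 14:30–17:00.
Freya free within 07:00–17:00: 07:00–09:30, 10:45–11:45, 15:15–15:30.
Yusuf ∩ Alice: 07:00–08:00, 15:30–17:00.
Yusuf ∩ Alice ∩ Viktor: 07:00–08:00, 15:30–17:00.
Yusuf ∩ Alice ∩ Viktor ∩ Freya: 07:00–08:00.
Yusuf ∩ Alice ∩ Viktor ∩ Freya ∩ Wei: (none).
Windows ≥ 15 min: (none).

none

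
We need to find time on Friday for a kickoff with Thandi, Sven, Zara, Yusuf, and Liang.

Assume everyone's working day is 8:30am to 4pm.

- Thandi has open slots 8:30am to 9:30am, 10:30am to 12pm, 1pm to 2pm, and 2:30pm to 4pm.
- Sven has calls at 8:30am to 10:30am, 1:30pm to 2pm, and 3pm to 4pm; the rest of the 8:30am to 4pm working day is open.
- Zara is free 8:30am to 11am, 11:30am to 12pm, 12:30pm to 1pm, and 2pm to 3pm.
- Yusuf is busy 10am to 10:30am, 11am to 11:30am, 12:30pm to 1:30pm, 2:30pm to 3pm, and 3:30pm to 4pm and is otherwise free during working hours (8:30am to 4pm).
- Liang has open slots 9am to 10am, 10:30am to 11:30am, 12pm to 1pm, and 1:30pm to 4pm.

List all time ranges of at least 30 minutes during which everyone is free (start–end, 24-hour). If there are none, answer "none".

10:30–11:00

Sven free within 08:30–16:00: 10:30–13:30, 14:00–15:00.
Yusuf free within 08:30–16:00: 08:30–10:00, 10:30–11:00, 11:30–12:30, 13:30–14:30, 15:00–15:30.
Thandi ∩ Sven: 10:30–12:00, 13:00–13:30, 14:30–15:00.
Thandi ∩ Sven ∩ Zara: 10:30–11:00, 11:30–12:00, 14:30–15:00.
Thandi ∩ Sven ∩ Zara ∩ Yusuf: 10:30–11:00, 11:30–12:00.
Thandi ∩ Sven ∩ Zara ∩ Yusuf ∩ Liang: 10:30–11:00.
Windows ≥ 30 min: 10:30–11:00.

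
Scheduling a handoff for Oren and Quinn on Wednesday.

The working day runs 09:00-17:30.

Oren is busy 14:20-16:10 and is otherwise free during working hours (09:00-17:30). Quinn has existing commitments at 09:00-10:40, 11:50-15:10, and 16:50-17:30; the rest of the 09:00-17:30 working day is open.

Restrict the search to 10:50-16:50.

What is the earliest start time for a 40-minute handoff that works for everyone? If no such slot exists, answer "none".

Oren free within 09:00–17:30: 09:00–14:20, 16:10–17:30.
Quinn free within 09:00–17:30: 10:40–11:50, 15:10–16:50.
Oren ∩ Quinn: 10:40–11:50, 16:10–16:50.
Restricted to 10:50–16:50: 10:50–11:50, 16:10–16:50.
Windows ≥ 40 min: 10:50–11:50, 16:10–16:50.
Earliest such window starts at 10:50.

10:50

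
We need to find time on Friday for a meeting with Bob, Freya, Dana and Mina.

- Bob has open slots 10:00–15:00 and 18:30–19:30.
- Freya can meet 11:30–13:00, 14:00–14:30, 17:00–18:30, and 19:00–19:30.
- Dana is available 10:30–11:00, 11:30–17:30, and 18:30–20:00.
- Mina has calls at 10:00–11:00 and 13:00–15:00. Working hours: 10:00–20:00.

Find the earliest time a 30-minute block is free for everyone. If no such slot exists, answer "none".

Mina free within 10:00–20:00: 11:00–13:00, 15:00–20:00.
Bob ∩ Freya: 11:30–13:00, 14:00–14:30, 19:00–19:30.
Bob ∩ Freya ∩ Dana: 11:30–13:00, 14:00–14:30, 19:00–19:30.
Bob ∩ Freya ∩ Dana ∩ Mina: 11:30–13:00, 19:00–19:30.
Windows ≥ 30 min: 11:30–13:00, 19:00–19:30.
Earliest such window starts at 11:30.

11:30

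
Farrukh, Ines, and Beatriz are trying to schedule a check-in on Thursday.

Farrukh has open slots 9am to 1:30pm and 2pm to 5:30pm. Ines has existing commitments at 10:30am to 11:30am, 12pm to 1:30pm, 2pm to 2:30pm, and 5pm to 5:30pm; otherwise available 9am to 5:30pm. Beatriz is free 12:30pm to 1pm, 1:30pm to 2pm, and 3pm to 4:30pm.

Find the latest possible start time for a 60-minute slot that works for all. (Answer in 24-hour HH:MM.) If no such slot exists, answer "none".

Ines free within 09:00–17:30: 09:00–10:30, 11:30–12:00, 13:30–14:00, 14:30–17:00.
Farrukh ∩ Ines: 09:00–10:30, 11:30–12:00, 14:30–17:00.
Farrukh ∩ Ines ∩ Beatriz: 15:00–16:30.
Windows ≥ 60 min: 15:00–16:30.
Latest start in the last window 15:00–16:30 is 16:30 − 60 min = 15:30.

15:30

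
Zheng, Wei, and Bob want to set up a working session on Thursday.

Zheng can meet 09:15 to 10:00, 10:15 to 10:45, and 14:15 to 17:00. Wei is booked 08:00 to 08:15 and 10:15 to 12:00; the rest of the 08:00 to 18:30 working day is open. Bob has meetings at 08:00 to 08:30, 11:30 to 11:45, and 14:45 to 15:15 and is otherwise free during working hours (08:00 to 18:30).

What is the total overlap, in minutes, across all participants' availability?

180 minutes

Wei free within 08:00–18:30: 08:15–10:15, 12:00–18:30.
Bob free within 08:00–18:30: 08:30–11:30, 11:45–14:45, 15:15–18:30.
Zheng ∩ Wei: 09:15–10:00, 14:15–17:00.
Zheng ∩ Wei ∩ Bob: 09:15–10:00, 14:15–14:45, 15:15–17:00.
Total common minutes: 45 + 30 + 105 = 180.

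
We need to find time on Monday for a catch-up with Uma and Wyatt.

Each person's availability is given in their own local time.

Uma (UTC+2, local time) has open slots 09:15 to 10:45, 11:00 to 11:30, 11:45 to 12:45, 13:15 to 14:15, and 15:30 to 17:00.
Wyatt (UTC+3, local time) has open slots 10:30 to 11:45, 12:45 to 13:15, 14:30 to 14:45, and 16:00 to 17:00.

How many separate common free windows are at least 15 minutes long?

4

Uma → UTC: 07:15–08:45, 09:00–09:30, 09:45–10:45, 11:15–12:15, 13:30–15:00.
Wyatt → UTC: 07:30–08:45, 09:45–10:15, 11:30–11:45, 13:00–14:00.
Uma ∩ Wyatt: 07:30–08:45, 09:45–10:15, 11:30–11:45, 13:30–14:00.
Windows ≥ 15 min: 07:30–08:45, 09:45–10:15, 11:30–11:45, 13:30–14:00.
That's 4 windows.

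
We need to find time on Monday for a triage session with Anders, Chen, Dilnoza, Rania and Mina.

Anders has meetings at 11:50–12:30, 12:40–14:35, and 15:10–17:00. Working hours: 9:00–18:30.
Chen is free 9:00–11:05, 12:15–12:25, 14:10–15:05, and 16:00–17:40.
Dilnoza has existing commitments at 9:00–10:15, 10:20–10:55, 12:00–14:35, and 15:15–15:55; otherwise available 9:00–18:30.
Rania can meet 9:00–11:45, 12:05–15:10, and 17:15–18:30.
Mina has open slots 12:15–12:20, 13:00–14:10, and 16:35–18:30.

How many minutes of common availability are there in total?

Anders free within 09:00–18:30: 09:00–11:50, 12:30–12:40, 14:35–15:10, 17:00–18:30.
Dilnoza free within 09:00–18:30: 10:15–10:20, 10:55–12:00, 14:35–15:15, 15:55–18:30.
Anders ∩ Chen: 09:00–11:05, 14:35–15:05, 17:00–17:40.
Anders ∩ Chen ∩ Dilnoza: 10:15–10:20, 10:55–11:05, 14:35–15:05, 17:00–17:40.
Anders ∩ Chen ∩ Dilnoza ∩ Rania: 10:15–10:20, 10:55–11:05, 14:35–15:05, 17:15–17:40.
Anders ∩ Chen ∩ Dilnoza ∩ Rania ∩ Mina: 17:15–17:40.
Total common minutes: 25.

25 minutes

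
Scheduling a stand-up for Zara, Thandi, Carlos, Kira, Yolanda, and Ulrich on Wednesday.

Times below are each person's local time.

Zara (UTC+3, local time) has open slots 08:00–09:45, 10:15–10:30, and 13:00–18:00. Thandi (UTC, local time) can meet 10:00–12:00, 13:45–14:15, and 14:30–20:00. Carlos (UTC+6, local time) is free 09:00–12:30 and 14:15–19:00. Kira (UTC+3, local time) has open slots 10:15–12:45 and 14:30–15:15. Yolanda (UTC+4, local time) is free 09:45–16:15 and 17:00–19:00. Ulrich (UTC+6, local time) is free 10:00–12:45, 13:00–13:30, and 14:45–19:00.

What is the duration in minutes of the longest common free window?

30 minutes

Zara → UTC: 05:00–06:45, 07:15–07:30, 10:00–15:00.
Thandi → UTC: 10:00–12:00, 13:45–14:15, 14:30–20:00.
Carlos → UTC: 03:00–06:30, 08:15–13:00.
Kira → UTC: 07:15–09:45, 11:30–12:15.
Yolanda → UTC: 05:45–12:15, 13:00–15:00.
Ulrich → UTC: 04:00–06:45, 07:00–07:30, 08:45–13:00.
Zara ∩ Thandi: 10:00–12:00, 13:45–14:15, 14:30–15:00.
Zara ∩ Thandi ∩ Carlos: 10:00–12:00.
Zara ∩ Thandi ∩ Carlos ∩ Kira: 11:30–12:00.
Zara ∩ Thandi ∩ Carlos ∩ Kira ∩ Yolanda: 11:30–12:00.
Zara ∩ Thandi ∩ Carlos ∩ Kira ∩ Yolanda ∩ Ulrich: 11:30–12:00.
Single common window of 30 minutes.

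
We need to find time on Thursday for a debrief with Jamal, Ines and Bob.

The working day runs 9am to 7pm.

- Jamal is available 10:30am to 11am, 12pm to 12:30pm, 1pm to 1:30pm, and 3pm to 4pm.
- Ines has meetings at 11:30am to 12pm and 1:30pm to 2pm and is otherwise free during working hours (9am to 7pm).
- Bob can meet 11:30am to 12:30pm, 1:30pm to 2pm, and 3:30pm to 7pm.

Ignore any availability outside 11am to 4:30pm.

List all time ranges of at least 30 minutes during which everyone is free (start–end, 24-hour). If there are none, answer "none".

Ines free within 09:00–19:00: 09:00–11:30, 12:00–13:30, 14:00–19:00.
Jamal ∩ Ines: 10:30–11:00, 12:00–12:30, 13:00–13:30, 15:00–16:00.
Jamal ∩ Ines ∩ Bob: 12:00–12:30, 15:30–16:00.
Restricted to 11:00–16:30: 12:00–12:30, 15:30–16:00.
Windows ≥ 30 min: 12:00–12:30, 15:30–16:00.

12:00–12:30, 15:30–16:00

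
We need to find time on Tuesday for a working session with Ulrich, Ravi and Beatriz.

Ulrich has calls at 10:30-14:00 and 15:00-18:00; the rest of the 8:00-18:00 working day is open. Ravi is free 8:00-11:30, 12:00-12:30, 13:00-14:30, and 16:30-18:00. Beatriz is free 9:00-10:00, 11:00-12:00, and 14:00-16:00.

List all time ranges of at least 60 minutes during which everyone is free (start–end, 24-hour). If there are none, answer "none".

Ulrich free within 08:00–18:00: 08:00–10:30, 14:00–15:00.
Ulrich ∩ Ravi: 08:00–10:30, 14:00–14:30.
Ulrich ∩ Ravi ∩ Beatriz: 09:00–10:00, 14:00–14:30.
Windows ≥ 60 min: 09:00–10:00.

09:00–10:00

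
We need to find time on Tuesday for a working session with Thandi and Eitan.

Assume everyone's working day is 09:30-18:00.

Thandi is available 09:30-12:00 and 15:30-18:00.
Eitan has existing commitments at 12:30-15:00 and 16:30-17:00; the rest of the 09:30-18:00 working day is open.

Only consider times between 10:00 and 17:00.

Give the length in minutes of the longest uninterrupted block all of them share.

120 minutes

Eitan free within 09:30–18:00: 09:30–12:30, 15:00–16:30, 17:00–18:00.
Thandi ∩ Eitan: 09:30–12:00, 15:30–16:30, 17:00–18:00.
Restricted to 10:00–17:00: 10:00–12:00, 15:30–16:30.
Common window lengths: 120, 60 min; longest is 120.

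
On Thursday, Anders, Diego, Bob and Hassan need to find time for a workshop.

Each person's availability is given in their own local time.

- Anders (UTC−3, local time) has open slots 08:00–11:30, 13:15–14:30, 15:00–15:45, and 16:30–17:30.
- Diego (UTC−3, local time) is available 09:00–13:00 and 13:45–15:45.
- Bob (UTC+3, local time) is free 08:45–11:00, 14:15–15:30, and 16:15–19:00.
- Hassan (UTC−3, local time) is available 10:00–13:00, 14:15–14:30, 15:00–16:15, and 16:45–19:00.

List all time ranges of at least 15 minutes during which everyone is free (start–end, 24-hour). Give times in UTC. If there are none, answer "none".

Anders → UTC: 11:00–14:30, 16:15–17:30, 18:00–18:45, 19:30–20:30.
Diego → UTC: 12:00–16:00, 16:45–18:45.
Bob → UTC: 05:45–08:00, 11:15–12:30, 13:15–16:00.
Hassan → UTC: 13:00–16:00, 17:15–17:30, 18:00–19:15, 19:45–22:00.
Anders ∩ Diego: 12:00–14:30, 16:45–17:30, 18:00–18:45.
Anders ∩ Diego ∩ Bob: 12:00–12:30, 13:15–14:30.
Anders ∩ Diego ∩ Bob ∩ Hassan: 13:15–14:30.
Windows ≥ 15 min: 13:15–14:30.

13:15–14:30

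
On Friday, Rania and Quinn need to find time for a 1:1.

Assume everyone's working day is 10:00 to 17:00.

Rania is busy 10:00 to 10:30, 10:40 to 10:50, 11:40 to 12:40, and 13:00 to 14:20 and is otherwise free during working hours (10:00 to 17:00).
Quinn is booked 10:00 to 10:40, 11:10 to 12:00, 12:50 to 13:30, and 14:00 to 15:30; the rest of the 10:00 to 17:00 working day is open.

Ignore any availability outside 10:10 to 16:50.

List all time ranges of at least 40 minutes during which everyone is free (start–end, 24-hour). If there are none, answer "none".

15:30–16:50

Rania free within 10:00–17:00: 10:30–10:40, 10:50–11:40, 12:40–13:00, 14:20–17:00.
Quinn free within 10:00–17:00: 10:40–11:10, 12:00–12:50, 13:30–14:00, 15:30–17:00.
Rania ∩ Quinn: 10:50–11:10, 12:40–12:50, 15:30–17:00.
Restricted to 10:10–16:50: 10:50–11:10, 12:40–12:50, 15:30–16:50.
Windows ≥ 40 min: 15:30–16:50.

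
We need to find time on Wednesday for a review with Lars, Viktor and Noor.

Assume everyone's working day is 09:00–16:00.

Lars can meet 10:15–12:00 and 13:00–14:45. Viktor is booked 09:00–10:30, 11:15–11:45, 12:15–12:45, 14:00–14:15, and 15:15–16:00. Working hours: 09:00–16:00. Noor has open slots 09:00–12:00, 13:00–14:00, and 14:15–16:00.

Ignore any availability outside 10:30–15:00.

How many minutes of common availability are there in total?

150 minutes

Viktor free within 09:00–16:00: 10:30–11:15, 11:45–12:15, 12:45–14:00, 14:15–15:15.
Lars ∩ Viktor: 10:30–11:15, 11:45–12:00, 13:00–14:00, 14:15–14:45.
Lars ∩ Viktor ∩ Noor: 10:30–11:15, 11:45–12:00, 13:00–14:00, 14:15–14:45.
Restricted to 10:30–15:00: 10:30–11:15, 11:45–12:00, 13:00–14:00, 14:15–14:45.
Total common minutes: 45 + 15 + 60 + 30 = 150.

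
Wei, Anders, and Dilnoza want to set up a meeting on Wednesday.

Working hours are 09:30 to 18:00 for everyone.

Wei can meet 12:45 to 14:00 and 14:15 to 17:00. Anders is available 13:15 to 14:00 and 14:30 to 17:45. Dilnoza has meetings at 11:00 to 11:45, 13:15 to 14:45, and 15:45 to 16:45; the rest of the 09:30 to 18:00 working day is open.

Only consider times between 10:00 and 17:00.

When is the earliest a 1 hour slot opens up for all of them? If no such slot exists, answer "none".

14:45

Dilnoza free within 09:30–18:00: 09:30–11:00, 11:45–13:15, 14:45–15:45, 16:45–18:00.
Wei ∩ Anders: 13:15–14:00, 14:30–17:00.
Wei ∩ Anders ∩ Dilnoza: 14:45–15:45, 16:45–17:00.
Restricted to 10:00–17:00: 14:45–15:45, 16:45–17:00.
Windows ≥ 60 min: 14:45–15:45.
Earliest such window starts at 14:45.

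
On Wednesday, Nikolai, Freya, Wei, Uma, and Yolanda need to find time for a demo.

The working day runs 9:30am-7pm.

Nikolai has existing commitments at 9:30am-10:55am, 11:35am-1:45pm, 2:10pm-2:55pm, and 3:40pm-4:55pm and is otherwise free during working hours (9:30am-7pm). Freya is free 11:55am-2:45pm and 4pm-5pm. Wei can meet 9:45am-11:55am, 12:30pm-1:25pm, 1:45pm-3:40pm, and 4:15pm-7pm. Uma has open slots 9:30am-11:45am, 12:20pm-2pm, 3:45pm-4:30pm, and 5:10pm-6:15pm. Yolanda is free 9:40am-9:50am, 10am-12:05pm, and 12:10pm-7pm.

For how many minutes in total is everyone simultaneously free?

Nikolai free within 09:30–19:00: 10:55–11:35, 13:45–14:10, 14:55–15:40, 16:55–19:00.
Nikolai ∩ Freya: 13:45–14:10, 16:55–17:00.
Nikolai ∩ Freya ∩ Wei: 13:45–14:10, 16:55–17:00.
Nikolai ∩ Freya ∩ Wei ∩ Uma: 13:45–14:00.
Nikolai ∩ Freya ∩ Wei ∩ Uma ∩ Yolanda: 13:45–14:00.
Total common minutes: 15.

15 minutes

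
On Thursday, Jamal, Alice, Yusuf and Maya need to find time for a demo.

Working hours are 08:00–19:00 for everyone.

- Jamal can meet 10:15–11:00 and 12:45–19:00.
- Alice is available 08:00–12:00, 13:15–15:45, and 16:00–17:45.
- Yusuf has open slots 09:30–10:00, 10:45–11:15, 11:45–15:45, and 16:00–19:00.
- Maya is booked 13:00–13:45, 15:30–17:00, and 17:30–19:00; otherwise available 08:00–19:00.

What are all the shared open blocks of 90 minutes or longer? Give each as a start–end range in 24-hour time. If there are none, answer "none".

13:45–15:30

Maya free within 08:00–19:00: 08:00–13:00, 13:45–15:30, 17:00–17:30.
Jamal ∩ Alice: 10:15–11:00, 13:15–15:45, 16:00–17:45.
Jamal ∩ Alice ∩ Yusuf: 10:45–11:00, 13:15–15:45, 16:00–17:45.
Jamal ∩ Alice ∩ Yusuf ∩ Maya: 10:45–11:00, 13:45–15:30, 17:00–17:30.
Windows ≥ 90 min: 13:45–15:30.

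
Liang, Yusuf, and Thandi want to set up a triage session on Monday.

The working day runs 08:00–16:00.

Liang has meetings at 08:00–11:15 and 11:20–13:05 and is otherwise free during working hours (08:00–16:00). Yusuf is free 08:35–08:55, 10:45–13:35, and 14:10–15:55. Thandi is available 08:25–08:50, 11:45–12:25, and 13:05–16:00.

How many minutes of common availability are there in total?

Liang free within 08:00–16:00: 11:15–11:20, 13:05–16:00.
Liang ∩ Yusuf: 11:15–11:20, 13:05–13:35, 14:10–15:55.
Liang ∩ Yusuf ∩ Thandi: 13:05–13:35, 14:10–15:55.
Total common minutes: 30 + 105 = 135.

135 minutes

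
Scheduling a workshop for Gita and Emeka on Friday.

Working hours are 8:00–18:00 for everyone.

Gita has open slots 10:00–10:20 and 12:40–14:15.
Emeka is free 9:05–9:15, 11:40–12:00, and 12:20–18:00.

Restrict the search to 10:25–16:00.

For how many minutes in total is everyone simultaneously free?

95 minutes

Gita ∩ Emeka: 12:40–14:15.
Restricted to 10:25–16:00: 12:40–14:15.
Total common minutes: 95.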